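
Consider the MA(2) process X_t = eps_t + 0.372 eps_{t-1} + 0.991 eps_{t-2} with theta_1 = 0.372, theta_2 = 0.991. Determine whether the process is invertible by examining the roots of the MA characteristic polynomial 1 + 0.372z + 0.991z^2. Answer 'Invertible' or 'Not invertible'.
\text{Invertible}

The MA(q) characteristic polynomial is P(z) = 1 + 0.372z + 0.991z^2.
Invertibility requires all roots to lie outside the unit circle, i.e. |z| > 1 for every root.
Set 1 + (0.372) z + (0.991) z^2 = 0, i.e. a z^2 + b z + c = 0 with a = 0.991, b = 0.372, c = 1.
Discriminant D = b^2 - 4ac = (0.372)^2 - 4*(0.991)*1 = 0.138384 - (3.964) = -3.825616.
D < 0, so the roots are the complex-conjugate pair z = (-b +/- i sqrt(-D)) / (2a) = -0.1877 +/- 0.9868i.
For a conjugate pair |z|^2 = z * conj(z) = (product of roots) = c/a = 1/(0.991) = 1.009082, so |z| = sqrt(1.009082) = 1.0045 for both roots.
Moduli of all roots: 1.0045, 1.0045.
All moduli strictly greater than 1? Yes.
Verdict: Invertible.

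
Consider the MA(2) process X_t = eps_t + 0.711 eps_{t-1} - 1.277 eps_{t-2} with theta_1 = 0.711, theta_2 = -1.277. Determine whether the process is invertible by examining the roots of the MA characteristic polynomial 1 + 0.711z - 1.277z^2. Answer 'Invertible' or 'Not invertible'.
\text{Not invertible}

The MA(q) characteristic polynomial is P(z) = 1 + 0.711z - 1.277z^2.
Invertibility requires all roots to lie outside the unit circle, i.e. |z| > 1 for every root.
Set 1 + (0.711) z + (-1.277) z^2 = 0, i.e. a z^2 + b z + c = 0 with a = -1.277, b = 0.711, c = 1.
Discriminant D = b^2 - 4ac = (0.711)^2 - 4*(-1.277)*1 = 0.505521 - (-5.108) = 5.613521.
D >= 0, so the roots are real: z = (-b +/- sqrt(D)) / (2a) = (-0.711 +/- 2.369287) / (-2.554).
  z_1 = (-0.711 + 2.369287) / (-2.554) = -0.6493,   |z_1| = 0.6493.
  z_2 = (-0.711 - 2.369287) / (-2.554) = 1.2061,   |z_2| = 1.2061.
Moduli of all roots: 0.6493, 1.2061.
All moduli strictly greater than 1? No.
Verdict: Not invertible.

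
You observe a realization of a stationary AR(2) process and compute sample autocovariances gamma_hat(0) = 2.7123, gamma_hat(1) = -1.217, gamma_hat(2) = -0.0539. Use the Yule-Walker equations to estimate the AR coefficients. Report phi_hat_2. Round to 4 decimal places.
\hat\phi_{2} = -0.2770

The Yule-Walker equations for an AR(p) process read, in matrix form,
  Gamma_p phi = r_p,   with   (Gamma_p)_{ij} = gamma(|i - j|),
                       (r_p)_i = gamma(i),   i,j = 1..p.
Substitute the sample gammas (Toeplitz matrix and right-hand side of size 2):
  Gamma_p = [[2.7123, -1.217], [-1.217, 2.7123]]
  r_p     = [-1.217, -0.0539]
Written out:
  2.7123 phi_1 - 1.217 phi_2 = -1.217
  -1.217 phi_1 + 2.7123 phi_2 = -0.0539
Solve by Cramer's rule:
  det = gamma(0)^2 - gamma(1)^2 = (2.7123)^2 - (-1.217)^2 = 7.35657129 - 1.481089 = 5.87548229
  phi_hat_1 = [gamma(1) gamma(0) - gamma(1) gamma(2)] / det = [(-1.217)(2.7123) - (-1.217)(-0.0539)] / 5.87548229 = -3.3664654 / 5.87548229 = -0.573
  phi_hat_2 = [gamma(0) gamma(2) - gamma(1)^2] / det = [(2.7123)(-0.0539) - (-1.217)^2] / 5.87548229 = -1.62728197 / 5.87548229 = -0.277
So phi_hat = [-0.5730, -0.2770].
Therefore phi_hat_2 = -0.2770.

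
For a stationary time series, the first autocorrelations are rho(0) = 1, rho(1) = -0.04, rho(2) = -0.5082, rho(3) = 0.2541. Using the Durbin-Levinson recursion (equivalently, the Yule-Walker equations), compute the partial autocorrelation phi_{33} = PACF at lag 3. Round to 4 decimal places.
\phi_{33} = 0.2750

The PACF at lag k is phi_{kk}, the last component of the solution
to the Yule-Walker system G_k phi = r_k where
  (G_k)_{ij} = rho(|i - j|), (r_k)_i = rho(i), i,j = 1..k.
Equivalently, Durbin-Levinson gives phi_{kk} iteratively:
  phi_{11} = rho(1)
  phi_{kk} = [rho(k) - sum_{j=1..k-1} phi_{k-1,j} rho(k-j)]
            / [1 - sum_{j=1..k-1} phi_{k-1,j} rho(j)],
  phi_{k,j} = phi_{k-1,j} - phi_{kk} phi_{k-1,k-j},  j = 1..k-1.
Step k = 1:
  phi_11 = rho(1) = -0.04.
Step k = 2:
  phi_22 = [rho(2) - phi_11 rho(1)] / [1 - phi_11 rho(1)] = [-0.5082 - (-0.04)(-0.04)] / [1 - (-0.04)(-0.04)]
         = -0.5098 / 0.9984 = -0.510617.
  Update: phi_21 = phi_11 - phi_22 phi_11 = -0.04 - (-0.510617)(-0.04) = -0.060425.
Step k = 3:
  phi_33 = [rho(3) - phi_21 rho(2) - phi_22 rho(1)] / [1 - phi_21 rho(1) - phi_22 rho(2)]
    numerator   = 0.2541 - (-0.060425)(-0.5082) - (-0.510617)(-0.04) = 0.2029675
    denominator = 1 - (-0.060425)(-0.04) - (-0.510617)(-0.5082) = 0.73808746
  phi_33 = 0.2029675 / 0.73808746 = 0.275.
Therefore phi_{33} = 0.2750.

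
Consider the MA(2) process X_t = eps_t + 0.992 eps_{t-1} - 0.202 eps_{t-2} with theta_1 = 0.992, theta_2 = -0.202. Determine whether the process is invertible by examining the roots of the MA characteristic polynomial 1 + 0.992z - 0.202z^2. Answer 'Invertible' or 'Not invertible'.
\text{Not invertible}

The MA(q) characteristic polynomial is P(z) = 1 + 0.992z - 0.202z^2.
Invertibility requires all roots to lie outside the unit circle, i.e. |z| > 1 for every root.
Set 1 + (0.992) z + (-0.202) z^2 = 0, i.e. a z^2 + b z + c = 0 with a = -0.202, b = 0.992, c = 1.
Discriminant D = b^2 - 4ac = (0.992)^2 - 4*(-0.202)*1 = 0.984064 - (-0.808) = 1.792064.
D >= 0, so the roots are real: z = (-b +/- sqrt(D)) / (2a) = (-0.992 +/- 1.33868) / (-0.404).
  z_1 = (-0.992 + 1.33868) / (-0.404) = -0.8581,   |z_1| = 0.8581.
  z_2 = (-0.992 - 1.33868) / (-0.404) = 5.769,   |z_2| = 5.769.
Moduli of all roots: 0.8581, 5.7690.
All moduli strictly greater than 1? No.
Verdict: Not invertible.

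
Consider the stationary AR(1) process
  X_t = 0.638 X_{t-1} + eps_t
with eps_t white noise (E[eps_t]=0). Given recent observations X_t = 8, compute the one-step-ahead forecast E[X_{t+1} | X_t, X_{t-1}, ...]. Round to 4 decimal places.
E[X_{t+1} \mid \mathcal F_t] = 5.1040

For an AR(p) model X_t = c + sum_i phi_i X_{t-i} + eps_t, the
one-step-ahead conditional mean is
  E[X_{t+1} | X_t, ...] = c + sum_i phi_i X_{t+1-i}.
Substitute known values:
  E[X_{t+1} | ...] = (0.638) * (8)
                   = 5.1040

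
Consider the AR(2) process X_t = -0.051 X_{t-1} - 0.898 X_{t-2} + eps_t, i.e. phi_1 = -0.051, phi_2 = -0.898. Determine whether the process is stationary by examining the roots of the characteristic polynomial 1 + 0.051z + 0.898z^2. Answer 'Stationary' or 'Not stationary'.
\text{Stationary}

The AR(p) characteristic polynomial is P(z) = 1 + 0.051z + 0.898z^2.
Stationarity requires all roots to lie outside the unit circle, i.e. |z| > 1 for every root.
Set 1 + (0.051) z + (0.898) z^2 = 0, i.e. a z^2 + b z + c = 0 with a = 0.898, b = 0.051, c = 1.
Discriminant D = b^2 - 4ac = (0.051)^2 - 4*(0.898)*1 = 0.002601 - (3.592) = -3.589399.
D < 0, so the roots are the complex-conjugate pair z = (-b +/- i sqrt(-D)) / (2a) = -0.0284 +/- 1.0549i.
For a conjugate pair |z|^2 = z * conj(z) = (product of roots) = c/a = 1/(0.898) = 1.113586, so |z| = sqrt(1.113586) = 1.0553 for both roots.
Moduli of all roots: 1.0553, 1.0553.
All moduli strictly greater than 1? Yes.
Verdict: Stationary.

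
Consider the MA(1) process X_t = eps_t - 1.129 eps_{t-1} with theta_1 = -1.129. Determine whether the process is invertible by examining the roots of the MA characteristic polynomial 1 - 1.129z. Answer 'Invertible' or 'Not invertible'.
\text{Not invertible}

The MA(q) characteristic polynomial is P(z) = 1 - 1.129z.
Invertibility requires all roots to lie outside the unit circle, i.e. |z| > 1 for every root.
This is linear in z: 1 + (-1.129) z = 0  =>  z = -1/(-1.129) = 0.88574,  |z| = 0.88574.
Moduli of all roots: 0.8857.
All moduli strictly greater than 1? No.
Verdict: Not invertible.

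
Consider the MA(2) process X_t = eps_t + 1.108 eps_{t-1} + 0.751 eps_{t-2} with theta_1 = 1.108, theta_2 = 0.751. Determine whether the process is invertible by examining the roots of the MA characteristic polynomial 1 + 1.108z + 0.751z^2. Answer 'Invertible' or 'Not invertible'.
\text{Invertible}

The MA(q) characteristic polynomial is P(z) = 1 + 1.108z + 0.751z^2.
Invertibility requires all roots to lie outside the unit circle, i.e. |z| > 1 for every root.
Set 1 + (1.108) z + (0.751) z^2 = 0, i.e. a z^2 + b z + c = 0 with a = 0.751, b = 1.108, c = 1.
Discriminant D = b^2 - 4ac = (1.108)^2 - 4*(0.751)*1 = 1.227664 - (3.004) = -1.776336.
D < 0, so the roots are the complex-conjugate pair z = (-b +/- i sqrt(-D)) / (2a) = -0.7377 +/- 0.8873i.
For a conjugate pair |z|^2 = z * conj(z) = (product of roots) = c/a = 1/(0.751) = 1.331558, so |z| = sqrt(1.331558) = 1.1539 for both roots.
Moduli of all roots: 1.1539, 1.1539.
All moduli strictly greater than 1? Yes.
Verdict: Invertible.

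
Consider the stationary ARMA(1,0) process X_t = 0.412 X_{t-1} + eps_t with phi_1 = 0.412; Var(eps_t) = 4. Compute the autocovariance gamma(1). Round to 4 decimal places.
\gamma(1) = 1.9849

Multiply the model equation by X_{t-k} and take expectations. With theta_0 = psi_0 = 1 and psi_j the MA(infinity) weights, this gives
  gamma(k) - sum_i phi_i gamma(k-i) = c_k,
  c_k = sigma^2 * sum_{j=k..q} theta_j psi_{j-k}   (c_k = 0 for k > q),
using gamma(-m) = gamma(m).
Pure AR (q = 0): c_0 = sigma^2 = 4, c_k = 0 for k >= 1.
Equations for k = 0 and k = 1 (AR order 1):
  gamma(0) = phi_1 gamma(1) + c_0
  gamma(1) = phi_1 gamma(0) + c_1
Substituting the second into the first: gamma(0) (1 - phi_1^2) = c_0 + phi_1 c_1, so
  gamma(0) = c_0 / (1 - phi_1^2) = 4 / (1 - (0.412)^2) = 4 / 0.830256 = 4.817791.
  gamma(1) = phi_1 gamma(0) = (0.412)(4.817791) = 1.98493.
Therefore gamma(1) = 1.9849 (to 4 decimal places).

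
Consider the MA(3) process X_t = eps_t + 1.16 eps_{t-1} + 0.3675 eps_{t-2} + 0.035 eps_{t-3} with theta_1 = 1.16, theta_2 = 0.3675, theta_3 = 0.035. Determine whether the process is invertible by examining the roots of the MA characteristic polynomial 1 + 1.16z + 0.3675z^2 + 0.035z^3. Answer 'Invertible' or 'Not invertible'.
\text{Invertible}

The MA(q) characteristic polynomial is P(z) = 1 + 1.16z + 0.3675z^2 + 0.035z^3.
Invertibility requires all roots to lie outside the unit circle, i.e. |z| > 1 for every root.
Degree 3: look for a simple real root z0 first, then factor out (1 - z/z0) and solve the remaining quadratic.
Testing z0 = -4: P(-4) = 1 + (1.16)(-4) + (0.3675)(-4)^2 + (0.035)(-4)^3
  = 1 + (-4.64) + (5.88) + (-2.24) = 0.  So z_0 = -4 is a root, |z_0| = 4.
Divide out the factor (1 + 0.25 z) = (1 - z/z0) (since 1/z0 = -0.25):
  P(z) = (1 + 0.25 z)(1 + (0.91) z + (0.14) z^2)
  [check: z-coef 0.91 - (-0.25) = 1.16; z^2-coef 0.14 - (-0.25)(0.91) = 0.3675; z^3-coef -(-0.25)(0.14) = 0.035.]
Remaining roots from the quadratic factor 1 + (0.91) z + (0.14) z^2:
  Set 1 + (0.91) z + (0.14) z^2 = 0, i.e. a z^2 + b z + c = 0 with a = 0.14, b = 0.91, c = 1.
  Discriminant D = b^2 - 4ac = (0.91)^2 - 4*(0.14)*1 = 0.8281 - (0.56) = 0.2681.
  D >= 0, so the roots are real: z = (-b +/- sqrt(D)) / (2a) = (-0.91 +/- 0.517784) / (0.28).
    z_1 = (-0.91 + 0.517784) / (0.28) = -1.4008,   |z_1| = 1.4008.
    z_2 = (-0.91 - 0.517784) / (0.28) = -5.0992,   |z_2| = 5.0992.
Moduli of all roots: 4.0000, 1.4008, 5.0992.
All moduli strictly greater than 1? Yes.
Verdict: Invertible.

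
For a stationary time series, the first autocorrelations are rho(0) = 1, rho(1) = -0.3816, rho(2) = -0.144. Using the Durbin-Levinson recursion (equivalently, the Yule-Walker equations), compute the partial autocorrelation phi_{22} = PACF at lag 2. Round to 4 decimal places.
\phi_{22} = -0.3390

The PACF at lag k is phi_{kk}, the last component of the solution
to the Yule-Walker system G_k phi = r_k where
  (G_k)_{ij} = rho(|i - j|), (r_k)_i = rho(i), i,j = 1..k.
Equivalently, Durbin-Levinson gives phi_{kk} iteratively:
  phi_{11} = rho(1)
  phi_{kk} = [rho(k) - sum_{j=1..k-1} phi_{k-1,j} rho(k-j)]
            / [1 - sum_{j=1..k-1} phi_{k-1,j} rho(j)],
  phi_{k,j} = phi_{k-1,j} - phi_{kk} phi_{k-1,k-j},  j = 1..k-1.
Step k = 1:
  phi_11 = rho(1) = -0.3816.
Step k = 2:
  phi_22 = [rho(2) - phi_11 rho(1)] / [1 - phi_11 rho(1)] = [-0.144 - (-0.3816)(-0.3816)] / [1 - (-0.3816)(-0.3816)]
         = -0.28961856 / 0.85438144 = -0.339.
Therefore phi_{22} = -0.3390.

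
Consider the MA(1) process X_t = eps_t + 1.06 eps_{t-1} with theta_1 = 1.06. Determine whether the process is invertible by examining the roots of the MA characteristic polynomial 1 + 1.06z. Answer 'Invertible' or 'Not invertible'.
\text{Not invertible}

The MA(q) characteristic polynomial is P(z) = 1 + 1.06z.
Invertibility requires all roots to lie outside the unit circle, i.e. |z| > 1 for every root.
This is linear in z: 1 + (1.06) z = 0  =>  z = -1/(1.06) = -0.943396,  |z| = 0.943396.
Moduli of all roots: 0.9434.
All moduli strictly greater than 1? No.
Verdict: Not invertible.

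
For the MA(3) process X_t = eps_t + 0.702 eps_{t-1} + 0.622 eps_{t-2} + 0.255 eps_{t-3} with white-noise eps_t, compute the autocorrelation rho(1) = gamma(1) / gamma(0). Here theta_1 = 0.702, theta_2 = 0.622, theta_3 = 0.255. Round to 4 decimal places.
\rho(1) = 0.6671

For an MA(q) process with theta_0 = 1, the autocovariance is
  gamma(k) = sigma^2 * sum_{i=0..q-k} theta_i * theta_{i+k},
and rho(k) = gamma(k) / gamma(0). Sigma^2 cancels.
  numerator   = (1)*(0.702) + (0.702)*(0.622) + (0.622)*(0.255) = 1.297254.
  denominator = (1)^2 + (0.702)^2 + (0.622)^2 + (0.255)^2 = 1.944713.
  rho(1) = 1.297254 / 1.944713 = 0.6671.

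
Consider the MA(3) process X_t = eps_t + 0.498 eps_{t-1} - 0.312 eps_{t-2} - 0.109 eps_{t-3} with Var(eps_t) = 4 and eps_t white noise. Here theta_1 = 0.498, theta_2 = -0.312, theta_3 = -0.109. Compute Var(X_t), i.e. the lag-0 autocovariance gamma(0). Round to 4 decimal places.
\gamma(0) = 5.4289

For an MA(q) process X_t = eps_t + sum_i theta_i eps_{t-i} with
Var(eps_t) = sigma^2, the variance is
  gamma(0) = sigma^2 * (1 + sum_i theta_i^2).
  sum_i theta_i^2 = (0.498)^2 + (-0.312)^2 + (-0.109)^2 = 0.248004 + 0.097344 + 0.011881 = 0.357229.
  gamma(0) = 4 * (1 + 0.357229) = 4 * 1.357229 = 5.428916, which rounds to 5.4289.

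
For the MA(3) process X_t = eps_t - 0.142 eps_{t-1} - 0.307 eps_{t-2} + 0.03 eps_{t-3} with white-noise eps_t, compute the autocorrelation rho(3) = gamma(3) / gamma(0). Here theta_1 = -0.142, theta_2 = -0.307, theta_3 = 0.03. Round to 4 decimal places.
\rho(3) = 0.0269

For an MA(q) process with theta_0 = 1, the autocovariance is
  gamma(k) = sigma^2 * sum_{i=0..q-k} theta_i * theta_{i+k},
and rho(k) = gamma(k) / gamma(0). Sigma^2 cancels.
  numerator   = (1)*(0.03) = 0.03.
  denominator = (1)^2 + (-0.142)^2 + (-0.307)^2 + (0.03)^2 = 1.115313.
  rho(3) = 0.03 / 1.115313 = 0.0269.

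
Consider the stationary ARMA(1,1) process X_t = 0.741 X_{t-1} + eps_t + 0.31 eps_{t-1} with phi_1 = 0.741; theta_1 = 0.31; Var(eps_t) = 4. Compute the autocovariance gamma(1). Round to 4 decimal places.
\gamma(1) = 11.4648

Multiply the model equation by X_{t-k} and take expectations. With theta_0 = psi_0 = 1 and psi_j the MA(infinity) weights, this gives
  gamma(k) - sum_i phi_i gamma(k-i) = c_k,
  c_k = sigma^2 * sum_{j=k..q} theta_j psi_{j-k}   (c_k = 0 for k > q),
using gamma(-m) = gamma(m).
psi-weights needed (psi_j = theta_j + sum_i phi_i psi_{j-i}):
  psi_1 = theta_1 + phi_1 = 0.31 + (0.741) = 1.051
Right-hand sides:
  c_0 = sigma^2 (1 + theta_1 psi_1) = 4 * (1 + (0.31)(1.051)) = 4 * 1.32581 = 5.30324
  c_1 = sigma^2 theta_1 = 4 * (0.31) = 1.24
  c_2 = 0
Equations for k = 0 and k = 1 (AR order 1):
  gamma(0) = phi_1 gamma(1) + c_0
  gamma(1) = phi_1 gamma(0) + c_1
Substituting the second into the first: gamma(0) (1 - phi_1^2) = c_0 + phi_1 c_1, so
  gamma(0) = (c_0 + phi_1 c_1) / (1 - phi_1^2) = (5.30324 + (0.741)(1.24)) / (1 - (0.741)^2) = 6.22208 / 0.450919 = 13.798665.
  gamma(1) = phi_1 gamma(0) + c_1 = (0.741)(13.798665) + (1.24) = 11.46481.
Therefore gamma(1) = 11.4648 (to 4 decimal places).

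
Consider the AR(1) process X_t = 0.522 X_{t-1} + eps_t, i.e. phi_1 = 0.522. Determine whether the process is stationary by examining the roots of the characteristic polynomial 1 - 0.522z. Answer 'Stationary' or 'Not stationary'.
\text{Stationary}

The AR(p) characteristic polynomial is P(z) = 1 - 0.522z.
Stationarity requires all roots to lie outside the unit circle, i.e. |z| > 1 for every root.
This is linear in z: 1 + (-0.522) z = 0  =>  z = -1/(-0.522) = 1.915709,  |z| = 1.915709.
Moduli of all roots: 1.9157.
All moduli strictly greater than 1? Yes.
Verdict: Stationary.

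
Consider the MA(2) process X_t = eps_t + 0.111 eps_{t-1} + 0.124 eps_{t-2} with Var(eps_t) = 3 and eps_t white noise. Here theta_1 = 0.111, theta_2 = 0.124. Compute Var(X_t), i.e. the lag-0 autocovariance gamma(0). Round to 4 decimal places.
\gamma(0) = 3.0831

For an MA(q) process X_t = eps_t + sum_i theta_i eps_{t-i} with
Var(eps_t) = sigma^2, the variance is
  gamma(0) = sigma^2 * (1 + sum_i theta_i^2).
  sum_i theta_i^2 = (0.111)^2 + (0.124)^2 = 0.012321 + 0.015376 = 0.027697.
  gamma(0) = 3 * (1 + 0.027697) = 3 * 1.027697 = 3.083091, which rounds to 3.0831.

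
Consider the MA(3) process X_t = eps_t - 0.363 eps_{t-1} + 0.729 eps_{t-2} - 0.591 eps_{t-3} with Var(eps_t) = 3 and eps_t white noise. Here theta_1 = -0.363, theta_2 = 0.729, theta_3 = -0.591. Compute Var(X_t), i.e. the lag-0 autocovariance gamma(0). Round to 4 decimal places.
\gamma(0) = 6.0375

For an MA(q) process X_t = eps_t + sum_i theta_i eps_{t-i} with
Var(eps_t) = sigma^2, the variance is
  gamma(0) = sigma^2 * (1 + sum_i theta_i^2).
  sum_i theta_i^2 = (-0.363)^2 + (0.729)^2 + (-0.591)^2 = 0.131769 + 0.531441 + 0.349281 = 1.012491.
  gamma(0) = 3 * (1 + 1.012491) = 3 * 2.012491 = 6.037473, which rounds to 6.0375.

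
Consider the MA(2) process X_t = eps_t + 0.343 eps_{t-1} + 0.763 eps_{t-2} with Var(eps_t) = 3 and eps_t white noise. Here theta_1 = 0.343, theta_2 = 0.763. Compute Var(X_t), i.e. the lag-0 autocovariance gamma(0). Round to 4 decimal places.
\gamma(0) = 5.0995

For an MA(q) process X_t = eps_t + sum_i theta_i eps_{t-i} with
Var(eps_t) = sigma^2, the variance is
  gamma(0) = sigma^2 * (1 + sum_i theta_i^2).
  sum_i theta_i^2 = (0.343)^2 + (0.763)^2 = 0.117649 + 0.582169 = 0.699818.
  gamma(0) = 3 * (1 + 0.699818) = 3 * 1.699818 = 5.099454, which rounds to 5.0995.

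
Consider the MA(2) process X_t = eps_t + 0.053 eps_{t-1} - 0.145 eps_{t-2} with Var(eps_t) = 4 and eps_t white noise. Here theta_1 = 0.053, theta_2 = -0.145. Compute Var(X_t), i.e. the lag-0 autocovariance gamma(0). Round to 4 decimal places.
\gamma(0) = 4.0953

For an MA(q) process X_t = eps_t + sum_i theta_i eps_{t-i} with
Var(eps_t) = sigma^2, the variance is
  gamma(0) = sigma^2 * (1 + sum_i theta_i^2).
  sum_i theta_i^2 = (0.053)^2 + (-0.145)^2 = 0.002809 + 0.021025 = 0.023834.
  gamma(0) = 4 * (1 + 0.023834) = 4 * 1.023834 = 4.095336, which rounds to 4.0953.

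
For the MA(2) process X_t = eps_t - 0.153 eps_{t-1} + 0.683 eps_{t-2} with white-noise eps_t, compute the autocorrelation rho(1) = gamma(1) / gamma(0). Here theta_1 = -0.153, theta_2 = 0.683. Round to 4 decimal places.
\rho(1) = -0.1728

For an MA(q) process with theta_0 = 1, the autocovariance is
  gamma(k) = sigma^2 * sum_{i=0..q-k} theta_i * theta_{i+k},
and rho(k) = gamma(k) / gamma(0). Sigma^2 cancels.
  numerator   = (1)*(-0.153) + (-0.153)*(0.683) = -0.257499.
  denominator = (1)^2 + (-0.153)^2 + (0.683)^2 = 1.489898.
  rho(1) = -0.257499 / 1.489898 = -0.1728.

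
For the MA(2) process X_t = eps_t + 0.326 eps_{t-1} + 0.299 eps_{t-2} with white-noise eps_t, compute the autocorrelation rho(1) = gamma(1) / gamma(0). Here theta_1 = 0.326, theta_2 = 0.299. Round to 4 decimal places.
\rho(1) = 0.3542

For an MA(q) process with theta_0 = 1, the autocovariance is
  gamma(k) = sigma^2 * sum_{i=0..q-k} theta_i * theta_{i+k},
and rho(k) = gamma(k) / gamma(0). Sigma^2 cancels.
  numerator   = (1)*(0.326) + (0.326)*(0.299) = 0.423474.
  denominator = (1)^2 + (0.326)^2 + (0.299)^2 = 1.195677.
  rho(1) = 0.423474 / 1.195677 = 0.3542.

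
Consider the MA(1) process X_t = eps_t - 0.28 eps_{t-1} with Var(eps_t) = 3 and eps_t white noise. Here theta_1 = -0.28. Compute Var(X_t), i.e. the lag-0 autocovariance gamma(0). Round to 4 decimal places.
\gamma(0) = 3.2352

For an MA(q) process X_t = eps_t + sum_i theta_i eps_{t-i} with
Var(eps_t) = sigma^2, the variance is
  gamma(0) = sigma^2 * (1 + sum_i theta_i^2).
  sum_i theta_i^2 = (-0.28)^2 = 0.0784.
  gamma(0) = 3 * (1 + 0.0784) = 3 * 1.0784 = 3.2352.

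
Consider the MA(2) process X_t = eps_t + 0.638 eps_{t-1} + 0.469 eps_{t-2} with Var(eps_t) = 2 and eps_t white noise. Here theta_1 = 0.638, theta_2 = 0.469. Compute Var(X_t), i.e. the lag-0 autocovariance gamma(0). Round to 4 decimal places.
\gamma(0) = 3.2540

For an MA(q) process X_t = eps_t + sum_i theta_i eps_{t-i} with
Var(eps_t) = sigma^2, the variance is
  gamma(0) = sigma^2 * (1 + sum_i theta_i^2).
  sum_i theta_i^2 = (0.638)^2 + (0.469)^2 = 0.407044 + 0.219961 = 0.627005.
  gamma(0) = 2 * (1 + 0.627005) = 2 * 1.627005 = 3.25401, which rounds to 3.2540.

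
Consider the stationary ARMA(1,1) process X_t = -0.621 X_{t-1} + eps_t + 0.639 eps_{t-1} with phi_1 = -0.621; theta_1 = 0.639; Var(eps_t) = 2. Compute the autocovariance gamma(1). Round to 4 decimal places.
\gamma(1) = 0.0353

Multiply the model equation by X_{t-k} and take expectations. With theta_0 = psi_0 = 1 and psi_j the MA(infinity) weights, this gives
  gamma(k) - sum_i phi_i gamma(k-i) = c_k,
  c_k = sigma^2 * sum_{j=k..q} theta_j psi_{j-k}   (c_k = 0 for k > q),
using gamma(-m) = gamma(m).
psi-weights needed (psi_j = theta_j + sum_i phi_i psi_{j-i}):
  psi_1 = theta_1 + phi_1 = 0.639 + (-0.621) = 0.018
Right-hand sides:
  c_0 = sigma^2 (1 + theta_1 psi_1) = 2 * (1 + (0.639)(0.018)) = 2 * 1.011502 = 2.023004
  c_1 = sigma^2 theta_1 = 2 * (0.639) = 1.278
  c_2 = 0
Equations for k = 0 and k = 1 (AR order 1):
  gamma(0) = phi_1 gamma(1) + c_0
  gamma(1) = phi_1 gamma(0) + c_1
Substituting the second into the first: gamma(0) (1 - phi_1^2) = c_0 + phi_1 c_1, so
  gamma(0) = (c_0 + phi_1 c_1) / (1 - phi_1^2) = (2.023004 + (-0.621)(1.278)) / (1 - (-0.621)^2) = 1.229366 / 0.614359 = 2.001055.
  gamma(1) = phi_1 gamma(0) + c_1 = (-0.621)(2.001055) + (1.278) = 0.035345.
Therefore gamma(1) = 0.0353 (to 4 decimal places).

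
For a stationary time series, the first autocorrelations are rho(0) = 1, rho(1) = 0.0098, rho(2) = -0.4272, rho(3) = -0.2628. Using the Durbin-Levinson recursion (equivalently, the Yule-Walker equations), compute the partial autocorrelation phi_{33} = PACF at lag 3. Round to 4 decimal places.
\phi_{33} = -0.3091

The PACF at lag k is phi_{kk}, the last component of the solution
to the Yule-Walker system G_k phi = r_k where
  (G_k)_{ij} = rho(|i - j|), (r_k)_i = rho(i), i,j = 1..k.
Equivalently, Durbin-Levinson gives phi_{kk} iteratively:
  phi_{11} = rho(1)
  phi_{kk} = [rho(k) - sum_{j=1..k-1} phi_{k-1,j} rho(k-j)]
            / [1 - sum_{j=1..k-1} phi_{k-1,j} rho(j)],
  phi_{k,j} = phi_{k-1,j} - phi_{kk} phi_{k-1,k-j},  j = 1..k-1.
Step k = 1:
  phi_11 = rho(1) = 0.0098.
Step k = 2:
  phi_22 = [rho(2) - phi_11 rho(1)] / [1 - phi_11 rho(1)] = [-0.4272 - (0.0098)(0.0098)] / [1 - (0.0098)(0.0098)]
         = -0.42729604 / 0.99990396 = -0.427337.
  Update: phi_21 = phi_11 - phi_22 phi_11 = 0.0098 - (-0.427337)(0.0098) = 0.013988.
Step k = 3:
  phi_33 = [rho(3) - phi_21 rho(2) - phi_22 rho(1)] / [1 - phi_21 rho(1) - phi_22 rho(2)]
    numerator   = -0.2628 - (0.013988)(-0.4272) - (-0.427337)(0.0098) = -0.25263646
    denominator = 1 - (0.013988)(0.0098) - (-0.427337)(-0.4272) = 0.81730452
  phi_33 = -0.25263646 / 0.81730452 = -0.3091.
Therefore phi_{33} = -0.3091.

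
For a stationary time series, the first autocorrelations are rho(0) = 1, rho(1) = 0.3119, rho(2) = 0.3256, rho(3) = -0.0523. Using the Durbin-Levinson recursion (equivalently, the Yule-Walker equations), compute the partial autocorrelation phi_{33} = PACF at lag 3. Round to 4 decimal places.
\phi_{33} = -0.2450

The PACF at lag k is phi_{kk}, the last component of the solution
to the Yule-Walker system G_k phi = r_k where
  (G_k)_{ij} = rho(|i - j|), (r_k)_i = rho(i), i,j = 1..k.
Equivalently, Durbin-Levinson gives phi_{kk} iteratively:
  phi_{11} = rho(1)
  phi_{kk} = [rho(k) - sum_{j=1..k-1} phi_{k-1,j} rho(k-j)]
            / [1 - sum_{j=1..k-1} phi_{k-1,j} rho(j)],
  phi_{k,j} = phi_{k-1,j} - phi_{kk} phi_{k-1,k-j},  j = 1..k-1.
Step k = 1:
  phi_11 = rho(1) = 0.3119.
Step k = 2:
  phi_22 = [rho(2) - phi_11 rho(1)] / [1 - phi_11 rho(1)] = [0.3256 - (0.3119)(0.3119)] / [1 - (0.3119)(0.3119)]
         = 0.22831839 / 0.90271839 = 0.252923.
  Update: phi_21 = phi_11 - phi_22 phi_11 = 0.3119 - (0.252923)(0.3119) = 0.233013.
Step k = 3:
  phi_33 = [rho(3) - phi_21 rho(2) - phi_22 rho(1)] / [1 - phi_21 rho(1) - phi_22 rho(2)]
    numerator   = -0.0523 - (0.233013)(0.3256) - (0.252923)(0.3119) = -0.20705585
    denominator = 1 - (0.233013)(0.3119) - (0.252923)(0.3256) = 0.84497138
  phi_33 = -0.20705585 / 0.84497138 = -0.245.
Therefore phi_{33} = -0.2450.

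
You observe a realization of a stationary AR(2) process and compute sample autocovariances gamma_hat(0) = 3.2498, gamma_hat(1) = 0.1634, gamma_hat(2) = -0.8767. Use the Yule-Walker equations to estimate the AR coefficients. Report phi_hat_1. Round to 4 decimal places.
\hat\phi_{1} = 0.0640

The Yule-Walker equations for an AR(p) process read, in matrix form,
  Gamma_p phi = r_p,   with   (Gamma_p)_{ij} = gamma(|i - j|),
                       (r_p)_i = gamma(i),   i,j = 1..p.
Substitute the sample gammas (Toeplitz matrix and right-hand side of size 2):
  Gamma_p = [[3.2498, 0.1634], [0.1634, 3.2498]]
  r_p     = [0.1634, -0.8767]
Written out:
  3.2498 phi_1 + 0.1634 phi_2 = 0.1634
  0.1634 phi_1 + 3.2498 phi_2 = -0.8767
Solve by Cramer's rule:
  det = gamma(0)^2 - gamma(1)^2 = (3.2498)^2 - (0.1634)^2 = 10.56120004 - 0.02669956 = 10.53450048
  phi_hat_1 = [gamma(1) gamma(0) - gamma(1) gamma(2)] / det = [(0.1634)(3.2498) - (0.1634)(-0.8767)] / 10.53450048 = 0.6742701 / 10.53450048 = 0.064
  phi_hat_2 = [gamma(0) gamma(2) - gamma(1)^2] / det = [(3.2498)(-0.8767) - (0.1634)^2] / 10.53450048 = -2.87579922 / 10.53450048 = -0.273
So phi_hat = [0.0640, -0.2730].
Therefore phi_hat_1 = 0.0640.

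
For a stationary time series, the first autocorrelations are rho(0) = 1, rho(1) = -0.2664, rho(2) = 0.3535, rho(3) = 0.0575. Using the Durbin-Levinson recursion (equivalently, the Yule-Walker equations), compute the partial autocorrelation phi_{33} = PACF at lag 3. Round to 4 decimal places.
\phi_{33} = 0.2420

The PACF at lag k is phi_{kk}, the last component of the solution
to the Yule-Walker system G_k phi = r_k where
  (G_k)_{ij} = rho(|i - j|), (r_k)_i = rho(i), i,j = 1..k.
Equivalently, Durbin-Levinson gives phi_{kk} iteratively:
  phi_{11} = rho(1)
  phi_{kk} = [rho(k) - sum_{j=1..k-1} phi_{k-1,j} rho(k-j)]
            / [1 - sum_{j=1..k-1} phi_{k-1,j} rho(j)],
  phi_{k,j} = phi_{k-1,j} - phi_{kk} phi_{k-1,k-j},  j = 1..k-1.
Step k = 1:
  phi_11 = rho(1) = -0.2664.
Step k = 2:
  phi_22 = [rho(2) - phi_11 rho(1)] / [1 - phi_11 rho(1)] = [0.3535 - (-0.2664)(-0.2664)] / [1 - (-0.2664)(-0.2664)]
         = 0.28253104 / 0.92903104 = 0.304114.
  Update: phi_21 = phi_11 - phi_22 phi_11 = -0.2664 - (0.304114)(-0.2664) = -0.185384.
Step k = 3:
  phi_33 = [rho(3) - phi_21 rho(2) - phi_22 rho(1)] / [1 - phi_21 rho(1) - phi_22 rho(2)]
    numerator   = 0.0575 - (-0.185384)(0.3535) - (0.304114)(-0.2664) = 0.20404917
    denominator = 1 - (-0.185384)(-0.2664) - (0.304114)(0.3535) = 0.84310949
  phi_33 = 0.20404917 / 0.84310949 = 0.242.
Therefore phi_{33} = 0.2420.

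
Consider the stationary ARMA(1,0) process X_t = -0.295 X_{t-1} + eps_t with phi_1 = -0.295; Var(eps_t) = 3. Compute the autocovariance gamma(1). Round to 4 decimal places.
\gamma(1) = -0.9694

Multiply the model equation by X_{t-k} and take expectations. With theta_0 = psi_0 = 1 and psi_j the MA(infinity) weights, this gives
  gamma(k) - sum_i phi_i gamma(k-i) = c_k,
  c_k = sigma^2 * sum_{j=k..q} theta_j psi_{j-k}   (c_k = 0 for k > q),
using gamma(-m) = gamma(m).
Pure AR (q = 0): c_0 = sigma^2 = 3, c_k = 0 for k >= 1.
Equations for k = 0 and k = 1 (AR order 1):
  gamma(0) = phi_1 gamma(1) + c_0
  gamma(1) = phi_1 gamma(0) + c_1
Substituting the second into the first: gamma(0) (1 - phi_1^2) = c_0 + phi_1 c_1, so
  gamma(0) = c_0 / (1 - phi_1^2) = 3 / (1 - (-0.295)^2) = 3 / 0.912975 = 3.285961.
  gamma(1) = phi_1 gamma(0) = (-0.295)(3.285961) = -0.969358.
Therefore gamma(1) = -0.9694 (to 4 decimal places).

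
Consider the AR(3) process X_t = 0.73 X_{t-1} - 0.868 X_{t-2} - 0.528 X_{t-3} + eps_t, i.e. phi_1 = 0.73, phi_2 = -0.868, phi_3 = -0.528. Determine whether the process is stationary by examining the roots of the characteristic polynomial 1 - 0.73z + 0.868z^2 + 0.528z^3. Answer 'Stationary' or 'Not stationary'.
\text{Not stationary}

The AR(p) characteristic polynomial is P(z) = 1 - 0.73z + 0.868z^2 + 0.528z^3.
Stationarity requires all roots to lie outside the unit circle, i.e. |z| > 1 for every root.
Degree 3: look for a simple real root z0 first, then factor out (1 - z/z0) and solve the remaining quadratic.
Testing z0 = -2.5: P(-2.5) = 1 + (-0.73)(-2.5) + (0.868)(-2.5)^2 + (0.528)(-2.5)^3
  = 1 + (1.825) + (5.425) + (-8.25) = 0.  So z_0 = -2.5 is a root, |z_0| = 2.5.
Divide out the factor (1 + 0.4 z) = (1 - z/z0) (since 1/z0 = -0.4):
  P(z) = (1 + 0.4 z)(1 + (-1.13) z + (1.32) z^2)
  [check: z-coef -1.13 - (-0.4) = -0.73; z^2-coef 1.32 - (-0.4)(-1.13) = 0.868; z^3-coef -(-0.4)(1.32) = 0.528.]
Remaining roots from the quadratic factor 1 + (-1.13) z + (1.32) z^2:
  Set 1 + (-1.13) z + (1.32) z^2 = 0, i.e. a z^2 + b z + c = 0 with a = 1.32, b = -1.13, c = 1.
  Discriminant D = b^2 - 4ac = (-1.13)^2 - 4*(1.32)*1 = 1.2769 - (5.28) = -4.0031.
  D < 0, so the roots are the complex-conjugate pair z = (-b +/- i sqrt(-D)) / (2a) = 0.428 +/- 0.7579i.
  For a conjugate pair |z|^2 = z * conj(z) = (product of roots) = c/a = 1/(1.32) = 0.757576, so |z| = sqrt(0.757576) = 0.8704 for both roots.
Moduli of all roots: 2.5000, 0.8704, 0.8704.
All moduli strictly greater than 1? No.
Verdict: Not stationary.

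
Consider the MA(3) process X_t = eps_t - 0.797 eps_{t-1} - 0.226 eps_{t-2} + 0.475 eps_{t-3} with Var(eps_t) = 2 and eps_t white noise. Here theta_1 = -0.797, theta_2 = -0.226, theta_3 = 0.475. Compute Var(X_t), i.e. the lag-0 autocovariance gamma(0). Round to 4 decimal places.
\gamma(0) = 3.8238

For an MA(q) process X_t = eps_t + sum_i theta_i eps_{t-i} with
Var(eps_t) = sigma^2, the variance is
  gamma(0) = sigma^2 * (1 + sum_i theta_i^2).
  sum_i theta_i^2 = (-0.797)^2 + (-0.226)^2 + (0.475)^2 = 0.635209 + 0.051076 + 0.225625 = 0.91191.
  gamma(0) = 2 * (1 + 0.91191) = 2 * 1.91191 = 3.82382, which rounds to 3.8238.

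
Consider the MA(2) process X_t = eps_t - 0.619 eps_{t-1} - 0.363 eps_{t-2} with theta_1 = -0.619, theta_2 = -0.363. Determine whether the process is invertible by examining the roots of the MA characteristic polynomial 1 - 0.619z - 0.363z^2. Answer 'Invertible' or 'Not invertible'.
\text{Invertible}

The MA(q) characteristic polynomial is P(z) = 1 - 0.619z - 0.363z^2.
Invertibility requires all roots to lie outside the unit circle, i.e. |z| > 1 for every root.
Set 1 + (-0.619) z + (-0.363) z^2 = 0, i.e. a z^2 + b z + c = 0 with a = -0.363, b = -0.619, c = 1.
Discriminant D = b^2 - 4ac = (-0.619)^2 - 4*(-0.363)*1 = 0.383161 - (-1.452) = 1.835161.
D >= 0, so the roots are real: z = (-b +/- sqrt(D)) / (2a) = (0.619 +/- 1.354681) / (-0.726).
  z_1 = (0.619 + 1.354681) / (-0.726) = -2.7186,   |z_1| = 2.7186.
  z_2 = (0.619 - 1.354681) / (-0.726) = 1.0133,   |z_2| = 1.0133.
Moduli of all roots: 2.7186, 1.0133.
All moduli strictly greater than 1? Yes.
Verdict: Invertible.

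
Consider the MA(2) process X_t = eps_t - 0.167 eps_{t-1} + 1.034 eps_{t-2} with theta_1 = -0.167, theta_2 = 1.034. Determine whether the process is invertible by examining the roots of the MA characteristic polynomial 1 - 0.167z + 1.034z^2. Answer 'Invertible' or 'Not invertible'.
\text{Not invertible}

The MA(q) characteristic polynomial is P(z) = 1 - 0.167z + 1.034z^2.
Invertibility requires all roots to lie outside the unit circle, i.e. |z| > 1 for every root.
Set 1 + (-0.167) z + (1.034) z^2 = 0, i.e. a z^2 + b z + c = 0 with a = 1.034, b = -0.167, c = 1.
Discriminant D = b^2 - 4ac = (-0.167)^2 - 4*(1.034)*1 = 0.027889 - (4.136) = -4.108111.
D < 0, so the roots are the complex-conjugate pair z = (-b +/- i sqrt(-D)) / (2a) = 0.0808 +/- 0.9801i.
For a conjugate pair |z|^2 = z * conj(z) = (product of roots) = c/a = 1/(1.034) = 0.967118, so |z| = sqrt(0.967118) = 0.9834 for both roots.
Moduli of all roots: 0.9834, 0.9834.
All moduli strictly greater than 1? No.
Verdict: Not invertible.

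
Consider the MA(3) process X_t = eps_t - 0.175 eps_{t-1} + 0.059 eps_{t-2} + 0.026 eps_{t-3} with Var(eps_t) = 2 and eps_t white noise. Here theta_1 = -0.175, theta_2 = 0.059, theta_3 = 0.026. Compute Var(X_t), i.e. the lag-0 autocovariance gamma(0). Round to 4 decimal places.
\gamma(0) = 2.0696

For an MA(q) process X_t = eps_t + sum_i theta_i eps_{t-i} with
Var(eps_t) = sigma^2, the variance is
  gamma(0) = sigma^2 * (1 + sum_i theta_i^2).
  sum_i theta_i^2 = (-0.175)^2 + (0.059)^2 + (0.026)^2 = 0.030625 + 0.003481 + 0.000676 = 0.034782.
  gamma(0) = 2 * (1 + 0.034782) = 2 * 1.034782 = 2.069564, which rounds to 2.0696.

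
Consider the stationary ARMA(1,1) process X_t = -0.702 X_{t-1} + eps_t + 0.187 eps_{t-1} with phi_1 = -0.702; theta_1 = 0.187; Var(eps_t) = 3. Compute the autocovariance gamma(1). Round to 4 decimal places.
\gamma(1) = -2.6463

Multiply the model equation by X_{t-k} and take expectations. With theta_0 = psi_0 = 1 and psi_j the MA(infinity) weights, this gives
  gamma(k) - sum_i phi_i gamma(k-i) = c_k,
  c_k = sigma^2 * sum_{j=k..q} theta_j psi_{j-k}   (c_k = 0 for k > q),
using gamma(-m) = gamma(m).
psi-weights needed (psi_j = theta_j + sum_i phi_i psi_{j-i}):
  psi_1 = theta_1 + phi_1 = 0.187 + (-0.702) = -0.515
Right-hand sides:
  c_0 = sigma^2 (1 + theta_1 psi_1) = 3 * (1 + (0.187)(-0.515)) = 3 * 0.903695 = 2.711085
  c_1 = sigma^2 theta_1 = 3 * (0.187) = 0.561
  c_2 = 0
Equations for k = 0 and k = 1 (AR order 1):
  gamma(0) = phi_1 gamma(1) + c_0
  gamma(1) = phi_1 gamma(0) + c_1
Substituting the second into the first: gamma(0) (1 - phi_1^2) = c_0 + phi_1 c_1, so
  gamma(0) = (c_0 + phi_1 c_1) / (1 - phi_1^2) = (2.711085 + (-0.702)(0.561)) / (1 - (-0.702)^2) = 2.317263 / 0.507196 = 4.568772.
  gamma(1) = phi_1 gamma(0) + c_1 = (-0.702)(4.568772) + (0.561) = -2.646278.
Therefore gamma(1) = -2.6463 (to 4 decimal places).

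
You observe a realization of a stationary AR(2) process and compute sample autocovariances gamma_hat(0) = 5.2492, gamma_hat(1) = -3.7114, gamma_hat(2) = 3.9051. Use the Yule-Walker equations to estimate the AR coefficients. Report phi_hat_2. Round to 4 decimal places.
\hat\phi_{2} = 0.4880

The Yule-Walker equations for an AR(p) process read, in matrix form,
  Gamma_p phi = r_p,   with   (Gamma_p)_{ij} = gamma(|i - j|),
                       (r_p)_i = gamma(i),   i,j = 1..p.
Substitute the sample gammas (Toeplitz matrix and right-hand side of size 2):
  Gamma_p = [[5.2492, -3.7114], [-3.7114, 5.2492]]
  r_p     = [-3.7114, 3.9051]
Written out:
  5.2492 phi_1 - 3.7114 phi_2 = -3.7114
  -3.7114 phi_1 + 5.2492 phi_2 = 3.9051
Solve by Cramer's rule:
  det = gamma(0)^2 - gamma(1)^2 = (5.2492)^2 - (-3.7114)^2 = 27.55410064 - 13.77448996 = 13.77961068
  phi_hat_1 = [gamma(1) gamma(0) - gamma(1) gamma(2)] / det = [(-3.7114)(5.2492) - (-3.7114)(3.9051)] / 13.77961068 = -4.98849274 / 13.77961068 = -0.362
  phi_hat_2 = [gamma(0) gamma(2) - gamma(1)^2] / det = [(5.2492)(3.9051) - (-3.7114)^2] / 13.77961068 = 6.72416096 / 13.77961068 = 0.488
So phi_hat = [-0.3620, 0.4880].
Therefore phi_hat_2 = 0.4880.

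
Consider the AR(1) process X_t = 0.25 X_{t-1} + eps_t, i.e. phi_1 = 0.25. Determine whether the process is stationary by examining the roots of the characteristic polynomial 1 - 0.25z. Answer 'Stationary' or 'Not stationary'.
\text{Stationary}

The AR(p) characteristic polynomial is P(z) = 1 - 0.25z.
Stationarity requires all roots to lie outside the unit circle, i.e. |z| > 1 for every root.
This is linear in z: 1 + (-0.25) z = 0  =>  z = -1/(-0.25) = 4,  |z| = 4.
Moduli of all roots: 4.0000.
All moduli strictly greater than 1? Yes.
Verdict: Stationary.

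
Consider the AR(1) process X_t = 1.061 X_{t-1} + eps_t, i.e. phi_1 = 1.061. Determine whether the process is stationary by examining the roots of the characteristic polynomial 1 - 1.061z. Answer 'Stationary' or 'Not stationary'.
\text{Not stationary}

The AR(p) characteristic polynomial is P(z) = 1 - 1.061z.
Stationarity requires all roots to lie outside the unit circle, i.e. |z| > 1 for every root.
This is linear in z: 1 + (-1.061) z = 0  =>  z = -1/(-1.061) = 0.942507,  |z| = 0.942507.
Moduli of all roots: 0.9425.
All moduli strictly greater than 1? No.
Verdict: Not stationary.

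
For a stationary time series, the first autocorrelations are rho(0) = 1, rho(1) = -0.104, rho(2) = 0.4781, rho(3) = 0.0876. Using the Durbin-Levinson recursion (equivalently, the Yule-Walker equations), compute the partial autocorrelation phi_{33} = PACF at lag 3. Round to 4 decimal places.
\phi_{33} = 0.2121

The PACF at lag k is phi_{kk}, the last component of the solution
to the Yule-Walker system G_k phi = r_k where
  (G_k)_{ij} = rho(|i - j|), (r_k)_i = rho(i), i,j = 1..k.
Equivalently, Durbin-Levinson gives phi_{kk} iteratively:
  phi_{11} = rho(1)
  phi_{kk} = [rho(k) - sum_{j=1..k-1} phi_{k-1,j} rho(k-j)]
            / [1 - sum_{j=1..k-1} phi_{k-1,j} rho(j)],
  phi_{k,j} = phi_{k-1,j} - phi_{kk} phi_{k-1,k-j},  j = 1..k-1.
Step k = 1:
  phi_11 = rho(1) = -0.104.
Step k = 2:
  phi_22 = [rho(2) - phi_11 rho(1)] / [1 - phi_11 rho(1)] = [0.4781 - (-0.104)(-0.104)] / [1 - (-0.104)(-0.104)]
         = 0.467284 / 0.989184 = 0.472393.
  Update: phi_21 = phi_11 - phi_22 phi_11 = -0.104 - (0.472393)(-0.104) = -0.054871.
Step k = 3:
  phi_33 = [rho(3) - phi_21 rho(2) - phi_22 rho(1)] / [1 - phi_21 rho(1) - phi_22 rho(2)]
    numerator   = 0.0876 - (-0.054871)(0.4781) - (0.472393)(-0.104) = 0.16296278
    denominator = 1 - (-0.054871)(-0.104) - (0.472393)(0.4781) = 0.76844212
  phi_33 = 0.16296278 / 0.76844212 = 0.2121.
Therefore phi_{33} = 0.2121.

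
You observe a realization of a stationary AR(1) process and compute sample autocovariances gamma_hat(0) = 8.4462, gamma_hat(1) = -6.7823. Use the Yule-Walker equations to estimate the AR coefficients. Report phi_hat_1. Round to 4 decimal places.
\hat\phi_{1} = -0.8030

The Yule-Walker equations for an AR(p) process read, in matrix form,
  Gamma_p phi = r_p,   with   (Gamma_p)_{ij} = gamma(|i - j|),
                       (r_p)_i = gamma(i),   i,j = 1..p.
Substitute the sample gammas (Toeplitz matrix and right-hand side of size 1):
  Gamma_p = [[8.4462]]
  r_p     = [-6.7823]
With p = 1 this is the single equation gamma(0) phi_1 = gamma(1):
  phi_hat_1 = gamma(1) / gamma(0) = -6.7823 / 8.4462 = -0.8030.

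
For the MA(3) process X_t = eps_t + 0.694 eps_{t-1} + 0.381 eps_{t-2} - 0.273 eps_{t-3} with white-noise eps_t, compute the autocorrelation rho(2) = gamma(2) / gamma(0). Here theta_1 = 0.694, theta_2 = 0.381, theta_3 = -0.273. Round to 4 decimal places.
\rho(2) = 0.1126

For an MA(q) process with theta_0 = 1, the autocovariance is
  gamma(k) = sigma^2 * sum_{i=0..q-k} theta_i * theta_{i+k},
and rho(k) = gamma(k) / gamma(0). Sigma^2 cancels.
  numerator   = (1)*(0.381) + (0.694)*(-0.273) = 0.191538.
  denominator = (1)^2 + (0.694)^2 + (0.381)^2 + (-0.273)^2 = 1.701326.
  rho(2) = 0.191538 / 1.701326 = 0.1126.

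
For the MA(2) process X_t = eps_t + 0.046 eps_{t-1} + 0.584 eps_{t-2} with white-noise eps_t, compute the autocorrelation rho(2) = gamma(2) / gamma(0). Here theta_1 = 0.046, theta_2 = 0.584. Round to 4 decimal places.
\rho(2) = 0.4348

For an MA(q) process with theta_0 = 1, the autocovariance is
  gamma(k) = sigma^2 * sum_{i=0..q-k} theta_i * theta_{i+k},
and rho(k) = gamma(k) / gamma(0). Sigma^2 cancels.
  numerator   = (1)*(0.584) = 0.584.
  denominator = (1)^2 + (0.046)^2 + (0.584)^2 = 1.343172.
  rho(2) = 0.584 / 1.343172 = 0.4348.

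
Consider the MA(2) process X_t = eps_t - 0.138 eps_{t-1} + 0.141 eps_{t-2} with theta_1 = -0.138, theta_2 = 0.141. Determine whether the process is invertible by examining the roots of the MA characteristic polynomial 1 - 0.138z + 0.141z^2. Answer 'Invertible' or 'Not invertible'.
\text{Invertible}

The MA(q) characteristic polynomial is P(z) = 1 - 0.138z + 0.141z^2.
Invertibility requires all roots to lie outside the unit circle, i.e. |z| > 1 for every root.
Set 1 + (-0.138) z + (0.141) z^2 = 0, i.e. a z^2 + b z + c = 0 with a = 0.141, b = -0.138, c = 1.
Discriminant D = b^2 - 4ac = (-0.138)^2 - 4*(0.141)*1 = 0.019044 - (0.564) = -0.544956.
D < 0, so the roots are the complex-conjugate pair z = (-b +/- i sqrt(-D)) / (2a) = 0.4894 +/- 2.6178i.
For a conjugate pair |z|^2 = z * conj(z) = (product of roots) = c/a = 1/(0.141) = 7.092199, so |z| = sqrt(7.092199) = 2.6631 for both roots.
Moduli of all roots: 2.6631, 2.6631.
All moduli strictly greater than 1? Yes.
Verdict: Invertible.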